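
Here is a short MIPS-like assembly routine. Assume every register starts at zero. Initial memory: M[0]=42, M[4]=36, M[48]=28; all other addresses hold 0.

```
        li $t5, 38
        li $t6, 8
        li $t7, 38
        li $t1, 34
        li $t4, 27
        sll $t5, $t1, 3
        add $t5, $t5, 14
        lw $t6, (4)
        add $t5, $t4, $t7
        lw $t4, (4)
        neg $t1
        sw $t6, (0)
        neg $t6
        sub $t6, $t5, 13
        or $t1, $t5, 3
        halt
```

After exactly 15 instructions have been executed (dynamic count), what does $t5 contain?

65

after li $t5, 38: $t5=38
after li $t6, 8: $t6=8
after li $t7, 38: $t7=38
after li $t1, 34: $t1=34
after li $t4, 27: $t4=27
after sll $t5, $t1, 3: $t5=34<<3=272
after add $t5, $t5, 14: $t5=272+14=286
after lw $t6, (4): $t6=M[4]=36
after add $t5, $t4, $t7: $t5=27+38=65
after lw $t4, (4): $t4=M[4]=36
after neg $t1: $t1=-(34)=-34
sw $t6, (0) → M[0]=36
after neg $t6: $t6=-(36)=-36
after sub $t6, $t5, 13: $t6=65-13=52
after or $t1, $t5, 3: $t1=65|3=67
After step 15: $t5 = 65.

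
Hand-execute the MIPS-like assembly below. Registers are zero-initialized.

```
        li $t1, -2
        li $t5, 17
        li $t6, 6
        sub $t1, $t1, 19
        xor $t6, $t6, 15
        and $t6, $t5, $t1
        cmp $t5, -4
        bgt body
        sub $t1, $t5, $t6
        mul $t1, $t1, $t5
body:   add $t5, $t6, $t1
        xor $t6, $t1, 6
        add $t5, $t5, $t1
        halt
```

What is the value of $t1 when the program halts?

-21

after li $t1, -2: $t1=-2
after li $t5, 17: $t5=17
after li $t6, 6: $t6=6
after sub $t1, $t1, 19: $t1=(-2)-19=-21
after xor $t6, $t6, 15: $t6=6^15=9
after and $t6, $t5, $t1: $t6=17&(-21)=1
cmp $t5, -4  (cmp 17,-4)
bgt body: taken
after add $t5, $t6, $t1: $t5=1+(-21)=-20
after xor $t6, $t1, 6: $t6=(-21)^6=-19
after add $t5, $t5, $t1: $t5=(-20)+(-21)=-41
halt.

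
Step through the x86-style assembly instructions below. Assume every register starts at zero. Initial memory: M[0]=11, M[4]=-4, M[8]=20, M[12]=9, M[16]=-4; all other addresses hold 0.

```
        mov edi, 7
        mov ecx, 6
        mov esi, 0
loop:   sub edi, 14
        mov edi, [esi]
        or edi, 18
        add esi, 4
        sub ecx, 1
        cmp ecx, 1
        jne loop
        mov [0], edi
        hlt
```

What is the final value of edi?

after mov edi, 7: edi=7
after mov ecx, 6: ecx=6
after mov esi, 0: esi=0
after sub edi, 14: edi=7-14=-7
after mov edi, [esi]: edi=M[0]=11
after or edi, 18: edi=11|18=27
after add esi, 4: esi=0+4=4
after sub ecx, 1: ecx=6-1=5
cmp ecx, 1  (cmp 5,1)
jne loop: taken
after sub edi, 14: edi=27-14=13
after mov edi, [esi]: edi=M[4]=-4
after or edi, 18: edi=(-4)|18=-2
after add esi, 4: esi=4+4=8
after sub ecx, 1: ecx=5-1=4
cmp ecx, 1  (cmp 4,1)
jne loop: taken
after sub edi, 14: edi=(-2)-14=-16
after mov edi, [esi]: edi=M[8]=20
after or edi, 18: edi=20|18=22
after add esi, 4: esi=8+4=12
after sub ecx, 1: ecx=4-1=3
cmp ecx, 1  (cmp 3,1)
jne loop: taken
after sub edi, 14: edi=22-14=8
after mov edi, [esi]: edi=M[12]=9
after or edi, 18: edi=9|18=27
after add esi, 4: esi=12+4=16
after sub ecx, 1: ecx=3-1=2
cmp ecx, 1  (cmp 2,1)
jne loop: taken
after sub edi, 14: edi=27-14=13
after mov edi, [esi]: edi=M[16]=-4
after or edi, 18: edi=(-4)|18=-2
after add esi, 4: esi=16+4=20
after sub ecx, 1: ecx=2-1=1
cmp ecx, 1  (cmp 1,1)
jne loop: not taken
mov [0], edi → M[0]=-2
halt.

-2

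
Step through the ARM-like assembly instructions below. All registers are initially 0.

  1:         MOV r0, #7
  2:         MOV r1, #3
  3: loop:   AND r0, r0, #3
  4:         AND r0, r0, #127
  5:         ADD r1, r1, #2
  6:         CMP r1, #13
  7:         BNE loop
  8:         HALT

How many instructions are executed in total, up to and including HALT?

28

r0=7
r1=3
r0=7&3=3
r0=3&127=3
r1=3+2=5
CMP r1, #13  (cmp 5,13)
BNE loop: taken
r0=3&3=3
r0=3&127=3
r1=5+2=7
CMP r1, #13  (cmp 7,13)
BNE loop: taken
r0=3&3=3
r0=3&127=3
r1=7+2=9
CMP r1, #13  (cmp 9,13)
BNE loop: taken
r0=3&3=3
r0=3&127=3
r1=9+2=11
CMP r1, #13  (cmp 11,13)
BNE loop: taken
r0=3&3=3
r0=3&127=3
r1=11+2=13
CMP r1, #13  (cmp 13,13)
BNE loop: not taken
halt.
Total executed instructions: 28.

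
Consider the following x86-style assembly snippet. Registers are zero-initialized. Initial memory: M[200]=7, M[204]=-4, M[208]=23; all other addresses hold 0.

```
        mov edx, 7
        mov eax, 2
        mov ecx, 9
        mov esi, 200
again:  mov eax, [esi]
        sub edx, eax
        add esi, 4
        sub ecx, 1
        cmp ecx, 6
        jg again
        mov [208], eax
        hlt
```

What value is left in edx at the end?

after mov edx, 7: edx=7
after mov eax, 2: eax=2
after mov ecx, 9: ecx=9
after mov esi, 200: esi=200
after mov eax, [esi]: eax=M[200]=7
after sub edx, eax: edx=7-7=0
after add esi, 4: esi=200+4=204
after sub ecx, 1: ecx=9-1=8
cmp ecx, 6  (cmp 8,6)
jg again: taken
after mov eax, [esi]: eax=M[204]=-4
after sub edx, eax: edx=0-(-4)=4
after add esi, 4: esi=204+4=208
after sub ecx, 1: ecx=8-1=7
cmp ecx, 6  (cmp 7,6)
jg again: taken
after mov eax, [esi]: eax=M[208]=23
after sub edx, eax: edx=4-23=-19
after add esi, 4: esi=208+4=212
after sub ecx, 1: ecx=7-1=6
cmp ecx, 6  (cmp 6,6)
jg again: not taken
mov [208], eax → M[208]=23
halt.

-19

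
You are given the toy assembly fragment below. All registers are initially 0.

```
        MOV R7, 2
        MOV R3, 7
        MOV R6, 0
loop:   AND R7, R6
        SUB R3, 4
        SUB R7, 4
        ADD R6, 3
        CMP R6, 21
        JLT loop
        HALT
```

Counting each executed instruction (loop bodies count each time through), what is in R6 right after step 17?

6

R7=2
R3=7
R6=0
R7=2&0=0
R3=7-4=3
R7=0-4=-4
R6=0+3=3
CMP R6, 21  (cmp 3,21)
JLT loop: taken
R7=(-4)&3=0
R3=3-4=-1
R7=0-4=-4
R6=3+3=6
CMP R6, 21  (cmp 6,21)
JLT loop: taken
R7=(-4)&6=4
R3=(-1)-4=-5
After step 17: R6 = 6.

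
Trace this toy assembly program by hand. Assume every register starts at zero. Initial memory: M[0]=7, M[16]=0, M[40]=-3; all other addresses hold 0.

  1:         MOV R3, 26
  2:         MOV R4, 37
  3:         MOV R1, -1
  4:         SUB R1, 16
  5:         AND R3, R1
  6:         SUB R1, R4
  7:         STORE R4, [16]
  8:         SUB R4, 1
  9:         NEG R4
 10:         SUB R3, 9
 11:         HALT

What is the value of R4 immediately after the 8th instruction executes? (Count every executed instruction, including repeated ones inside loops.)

36

after MOV R3, 26: R3=26
after MOV R4, 37: R4=37
after MOV R1, -1: R1=-1
after SUB R1, 16: R1=(-1)-16=-17
after AND R3, R1: R3=26&(-17)=10
after SUB R1, R4: R1=(-17)-37=-54
STORE R4, [16] → M[16]=37
after SUB R4, 1: R4=37-1=36
After step 8: R4 = 36.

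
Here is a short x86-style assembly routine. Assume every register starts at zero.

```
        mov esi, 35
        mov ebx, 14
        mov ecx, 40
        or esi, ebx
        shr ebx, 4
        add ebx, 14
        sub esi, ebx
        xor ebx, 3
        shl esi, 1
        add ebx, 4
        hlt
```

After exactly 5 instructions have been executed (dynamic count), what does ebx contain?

mov esi, 35 → esi=35
mov ebx, 14 → ebx=14
mov ecx, 40 → ecx=40
or esi, ebx → esi=35|14=47
shr ebx, 4 → ebx=14>>4=0
After step 5: ebx = 0.

0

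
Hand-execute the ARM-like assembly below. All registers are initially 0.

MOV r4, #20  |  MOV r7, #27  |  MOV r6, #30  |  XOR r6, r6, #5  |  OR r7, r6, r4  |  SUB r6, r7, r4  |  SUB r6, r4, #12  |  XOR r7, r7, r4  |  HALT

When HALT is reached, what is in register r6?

r4=20
r7=27
r6=30
r6=30^5=27
r7=27|20=31
r6=31-20=11
r6=20-12=8
r7=31^20=11
halt.

8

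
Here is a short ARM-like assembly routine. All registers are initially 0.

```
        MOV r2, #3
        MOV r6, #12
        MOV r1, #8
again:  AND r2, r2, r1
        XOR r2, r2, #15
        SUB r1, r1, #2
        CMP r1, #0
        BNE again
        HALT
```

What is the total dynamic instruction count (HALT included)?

24

r2=3
r6=12
r1=8
r2=3&8=0
r2=0^15=15
r1=8-2=6
CMP r1, #0  (cmp 6,0)
BNE again: taken
r2=15&6=6
r2=6^15=9
r1=6-2=4
CMP r1, #0  (cmp 4,0)
BNE again: taken
r2=9&4=0
r2=0^15=15
r1=4-2=2
CMP r1, #0  (cmp 2,0)
BNE again: taken
r2=15&2=2
r2=2^15=13
r1=2-2=0
CMP r1, #0  (cmp 0,0)
BNE again: not taken
halt.
Total executed instructions: 24.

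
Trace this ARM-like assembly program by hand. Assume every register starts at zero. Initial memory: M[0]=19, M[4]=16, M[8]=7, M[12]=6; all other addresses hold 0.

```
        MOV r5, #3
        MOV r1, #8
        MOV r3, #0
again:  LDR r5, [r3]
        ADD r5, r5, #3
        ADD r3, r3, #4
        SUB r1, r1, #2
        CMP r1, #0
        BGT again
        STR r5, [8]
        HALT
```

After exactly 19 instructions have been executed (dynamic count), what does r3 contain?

12

MOV r5, #3 → r5=3
MOV r1, #8 → r1=8
MOV r3, #0 → r3=0
LDR r5, [r3] → r5=M[0]=19
ADD r5, r5, #3 → r5=19+3=22
ADD r3, r3, #4 → r3=0+4=4
SUB r1, r1, #2 → r1=8-2=6
CMP r1, #0  (cmp 6,0)
BGT again: taken
LDR r5, [r3] → r5=M[4]=16
ADD r5, r5, #3 → r5=16+3=19
ADD r3, r3, #4 → r3=4+4=8
SUB r1, r1, #2 → r1=6-2=4
CMP r1, #0  (cmp 4,0)
BGT again: taken
LDR r5, [r3] → r5=M[8]=7
ADD r5, r5, #3 → r5=7+3=10
ADD r3, r3, #4 → r3=8+4=12
SUB r1, r1, #2 → r1=4-2=2
After step 19: r3 = 12.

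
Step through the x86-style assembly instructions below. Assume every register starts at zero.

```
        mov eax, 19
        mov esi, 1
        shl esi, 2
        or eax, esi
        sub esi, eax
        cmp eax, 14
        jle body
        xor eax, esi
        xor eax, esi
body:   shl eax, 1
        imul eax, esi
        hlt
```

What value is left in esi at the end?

eax=19
esi=1
esi=1<<2=4
eax=19|4=23
esi=4-23=-19
cmp eax, 14  (cmp 23,14)
jle body: not taken
eax=23^(-19)=-6
eax=(-6)^(-19)=23
eax=23<<1=46
eax=46*(-19)=-874
halt.

-19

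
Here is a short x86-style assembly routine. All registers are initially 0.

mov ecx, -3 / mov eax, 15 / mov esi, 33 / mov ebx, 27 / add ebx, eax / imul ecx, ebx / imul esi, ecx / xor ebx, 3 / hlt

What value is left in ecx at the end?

mov ecx, -3 → ecx=-3
mov eax, 15 → eax=15
mov esi, 33 → esi=33
mov ebx, 27 → ebx=27
add ebx, eax → ebx=27+15=42
imul ecx, ebx → ecx=(-3)*42=-126
imul esi, ecx → esi=33*(-126)=-4158
xor ebx, 3 → ebx=42^3=41
halt.

-126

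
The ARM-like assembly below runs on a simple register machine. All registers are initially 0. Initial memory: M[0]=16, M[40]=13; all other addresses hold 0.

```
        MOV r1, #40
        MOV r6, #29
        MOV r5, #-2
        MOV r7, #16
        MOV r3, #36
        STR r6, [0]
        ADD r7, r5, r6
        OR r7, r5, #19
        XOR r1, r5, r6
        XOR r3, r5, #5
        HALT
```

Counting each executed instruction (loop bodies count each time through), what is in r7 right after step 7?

27

r1=40
r6=29
r5=-2
r7=16
r3=36
STR r6, [0] → M[0]=29
r7=(-2)+29=27
After step 7: r7 = 27.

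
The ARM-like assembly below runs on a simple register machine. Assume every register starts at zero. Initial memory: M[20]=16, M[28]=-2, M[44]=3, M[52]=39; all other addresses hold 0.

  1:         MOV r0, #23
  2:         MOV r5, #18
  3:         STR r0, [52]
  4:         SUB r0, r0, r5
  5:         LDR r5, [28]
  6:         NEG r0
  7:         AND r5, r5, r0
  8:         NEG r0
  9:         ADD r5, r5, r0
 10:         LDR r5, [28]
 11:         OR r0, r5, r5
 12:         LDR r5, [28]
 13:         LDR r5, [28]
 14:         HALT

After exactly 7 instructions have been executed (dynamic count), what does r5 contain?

-6

MOV r0, #23 → r0=23
MOV r5, #18 → r5=18
STR r0, [52] → M[52]=23
SUB r0, r0, r5 → r0=23-18=5
LDR r5, [28] → r5=M[28]=-2
NEG r0 → r0=-(5)=-5
AND r5, r5, r0 → r5=(-2)&(-5)=-6
After step 7: r5 = -6.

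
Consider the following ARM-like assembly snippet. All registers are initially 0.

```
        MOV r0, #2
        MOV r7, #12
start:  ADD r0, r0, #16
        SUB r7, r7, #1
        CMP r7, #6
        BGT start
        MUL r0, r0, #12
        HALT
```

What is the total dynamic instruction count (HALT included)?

after MOV r0, #2: r0=2
after MOV r7, #12: r7=12
after ADD r0, r0, #16: r0=2+16=18
after SUB r7, r7, #1: r7=12-1=11
CMP r7, #6  (cmp 11,6)
BGT start: taken
after ADD r0, r0, #16: r0=18+16=34
after SUB r7, r7, #1: r7=11-1=10
CMP r7, #6  (cmp 10,6)
BGT start: taken
after ADD r0, r0, #16: r0=34+16=50
after SUB r7, r7, #1: r7=10-1=9
CMP r7, #6  (cmp 9,6)
BGT start: taken
after ADD r0, r0, #16: r0=50+16=66
after SUB r7, r7, #1: r7=9-1=8
CMP r7, #6  (cmp 8,6)
BGT start: taken
after ADD r0, r0, #16: r0=66+16=82
after SUB r7, r7, #1: r7=8-1=7
CMP r7, #6  (cmp 7,6)
BGT start: taken
after ADD r0, r0, #16: r0=82+16=98
after SUB r7, r7, #1: r7=7-1=6
CMP r7, #6  (cmp 6,6)
BGT start: not taken
after MUL r0, r0, #12: r0=98*12=1176
halt.
Total executed instructions: 28.

28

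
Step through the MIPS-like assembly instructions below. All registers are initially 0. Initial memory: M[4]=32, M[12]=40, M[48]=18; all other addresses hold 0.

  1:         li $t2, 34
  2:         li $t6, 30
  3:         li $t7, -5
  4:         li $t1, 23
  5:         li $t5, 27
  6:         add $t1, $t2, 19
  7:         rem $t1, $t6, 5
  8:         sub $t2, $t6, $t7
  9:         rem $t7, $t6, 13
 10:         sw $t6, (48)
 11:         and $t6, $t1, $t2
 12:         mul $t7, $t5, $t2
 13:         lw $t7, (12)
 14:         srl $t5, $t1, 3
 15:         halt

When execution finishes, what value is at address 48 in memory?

li $t2, 34 → $t2=34
li $t6, 30 → $t6=30
li $t7, -5 → $t7=-5
li $t1, 23 → $t1=23
li $t5, 27 → $t5=27
add $t1, $t2, 19 → $t1=34+19=53
rem $t1, $t6, 5 → $t1=30%5=0
sub $t2, $t6, $t7 → $t2=30-(-5)=35
rem $t7, $t6, 13 → $t7=30%13=4
sw $t6, (48) → M[48]=30
and $t6, $t1, $t2 → $t6=0&35=0
mul $t7, $t5, $t2 → $t7=27*35=945
lw $t7, (12) → $t7=M[12]=40
srl $t5, $t1, 3 → $t5=0>>3=0
halt.

30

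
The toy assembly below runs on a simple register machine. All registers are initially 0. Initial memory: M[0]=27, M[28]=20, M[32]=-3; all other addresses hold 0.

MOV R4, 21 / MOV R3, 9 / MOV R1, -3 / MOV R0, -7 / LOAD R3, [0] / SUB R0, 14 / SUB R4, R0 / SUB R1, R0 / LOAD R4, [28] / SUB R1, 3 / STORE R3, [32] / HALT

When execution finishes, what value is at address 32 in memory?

R4=21
R3=9
R1=-3
R0=-7
R3=M[0]=27
R0=(-7)-14=-21
R4=21-(-21)=42
R1=(-3)-(-21)=18
R4=M[28]=20
R1=18-3=15
STORE R3, [32] → M[32]=27
halt.

27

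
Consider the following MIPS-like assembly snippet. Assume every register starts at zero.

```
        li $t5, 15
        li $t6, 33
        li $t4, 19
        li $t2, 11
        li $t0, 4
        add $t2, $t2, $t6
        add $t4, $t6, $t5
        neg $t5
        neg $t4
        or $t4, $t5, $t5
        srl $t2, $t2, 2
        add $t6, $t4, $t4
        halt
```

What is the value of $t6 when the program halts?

after li $t5, 15: $t5=15
after li $t6, 33: $t6=33
after li $t4, 19: $t4=19
after li $t2, 11: $t2=11
after li $t0, 4: $t0=4
after add $t2, $t2, $t6: $t2=11+33=44
after add $t4, $t6, $t5: $t4=33+15=48
after neg $t5: $t5=-(15)=-15
after neg $t4: $t4=-(48)=-48
after or $t4, $t5, $t5: $t4=(-15)|(-15)=-15
after srl $t2, $t2, 2: $t2=44>>2=11
after add $t6, $t4, $t4: $t6=(-15)+(-15)=-30
halt.

-30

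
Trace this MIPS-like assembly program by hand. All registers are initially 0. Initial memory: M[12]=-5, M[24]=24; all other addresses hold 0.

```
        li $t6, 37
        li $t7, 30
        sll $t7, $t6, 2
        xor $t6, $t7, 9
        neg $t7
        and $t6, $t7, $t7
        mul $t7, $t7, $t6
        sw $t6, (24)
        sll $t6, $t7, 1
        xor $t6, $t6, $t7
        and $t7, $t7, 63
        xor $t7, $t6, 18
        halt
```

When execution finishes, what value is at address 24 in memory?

li $t6, 37 → $t6=37
li $t7, 30 → $t7=30
sll $t7, $t6, 2 → $t7=37<<2=148
xor $t6, $t7, 9 → $t6=148^9=157
neg $t7 → $t7=-(148)=-148
and $t6, $t7, $t7 → $t6=(-148)&(-148)=-148
mul $t7, $t7, $t6 → $t7=(-148)*(-148)=21904
sw $t6, (24) → M[24]=-148
sll $t6, $t7, 1 → $t6=21904<<1=43808
xor $t6, $t6, $t7 → $t6=43808^21904=65200
and $t7, $t7, 63 → $t7=21904&63=16
xor $t7, $t6, 18 → $t7=65200^18=65186
halt.

-148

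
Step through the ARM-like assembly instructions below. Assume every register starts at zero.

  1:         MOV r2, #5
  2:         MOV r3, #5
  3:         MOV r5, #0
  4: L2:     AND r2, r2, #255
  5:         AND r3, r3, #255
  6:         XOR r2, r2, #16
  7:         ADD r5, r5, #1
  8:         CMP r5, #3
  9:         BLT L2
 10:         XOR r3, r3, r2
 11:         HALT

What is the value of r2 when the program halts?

r2=5
r3=5
r5=0
r2=5&255=5
r3=5&255=5
r2=5^16=21
r5=0+1=1
CMP r5, #3  (cmp 1,3)
BLT L2: taken
r2=21&255=21
r3=5&255=5
r2=21^16=5
r5=1+1=2
CMP r5, #3  (cmp 2,3)
BLT L2: taken
r2=5&255=5
r3=5&255=5
r2=5^16=21
r5=2+1=3
CMP r5, #3  (cmp 3,3)
BLT L2: not taken
r3=5^21=16
halt.

21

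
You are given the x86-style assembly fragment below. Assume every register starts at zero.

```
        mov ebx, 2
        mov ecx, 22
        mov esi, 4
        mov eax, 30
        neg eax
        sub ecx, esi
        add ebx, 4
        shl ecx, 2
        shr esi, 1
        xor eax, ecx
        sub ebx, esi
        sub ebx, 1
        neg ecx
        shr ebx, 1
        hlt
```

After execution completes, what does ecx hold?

after mov ebx, 2: ebx=2
after mov ecx, 22: ecx=22
after mov esi, 4: esi=4
after mov eax, 30: eax=30
after neg eax: eax=-(30)=-30
after sub ecx, esi: ecx=22-4=18
after add ebx, 4: ebx=2+4=6
after shl ecx, 2: ecx=18<<2=72
after shr esi, 1: esi=4>>1=2
after xor eax, ecx: eax=(-30)^72=-86
after sub ebx, esi: ebx=6-2=4
after sub ebx, 1: ebx=4-1=3
after neg ecx: ecx=-(72)=-72
after shr ebx, 1: ebx=3>>1=1
halt.

-72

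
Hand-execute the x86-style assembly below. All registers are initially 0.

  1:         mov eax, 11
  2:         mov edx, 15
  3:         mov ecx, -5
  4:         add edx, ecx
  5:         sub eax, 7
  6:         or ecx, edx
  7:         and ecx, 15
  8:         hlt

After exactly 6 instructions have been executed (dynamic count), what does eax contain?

eax=11
edx=15
ecx=-5
edx=15+(-5)=10
eax=11-7=4
ecx=(-5)|10=-5
After step 6: eax = 4.

4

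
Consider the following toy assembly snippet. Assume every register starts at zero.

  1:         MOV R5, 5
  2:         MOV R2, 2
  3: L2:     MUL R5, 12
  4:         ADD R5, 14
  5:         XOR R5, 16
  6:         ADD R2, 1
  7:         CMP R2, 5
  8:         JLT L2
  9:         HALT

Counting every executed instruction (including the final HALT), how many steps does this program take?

21

MOV R5, 5 → R5=5
MOV R2, 2 → R2=2
MUL R5, 12 → R5=5*12=60
ADD R5, 14 → R5=60+14=74
XOR R5, 16 → R5=74^16=90
ADD R2, 1 → R2=2+1=3
CMP R2, 5  (cmp 3,5)
JLT L2: taken
MUL R5, 12 → R5=90*12=1080
ADD R5, 14 → R5=1080+14=1094
XOR R5, 16 → R5=1094^16=1110
ADD R2, 1 → R2=3+1=4
CMP R2, 5  (cmp 4,5)
JLT L2: taken
MUL R5, 12 → R5=1110*12=13320
ADD R5, 14 → R5=13320+14=13334
XOR R5, 16 → R5=13334^16=13318
ADD R2, 1 → R2=4+1=5
CMP R2, 5  (cmp 5,5)
JLT L2: not taken
halt.
Total executed instructions: 21.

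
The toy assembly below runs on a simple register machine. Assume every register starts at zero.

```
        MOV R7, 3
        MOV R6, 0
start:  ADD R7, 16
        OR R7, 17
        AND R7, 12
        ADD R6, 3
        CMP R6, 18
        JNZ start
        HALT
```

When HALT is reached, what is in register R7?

0

after MOV R7, 3: R7=3
after MOV R6, 0: R6=0
after ADD R7, 16: R7=3+16=19
after OR R7, 17: R7=19|17=19
after AND R7, 12: R7=19&12=0
after ADD R6, 3: R6=0+3=3
CMP R6, 18  (cmp 3,18)
JNZ start: taken
after ADD R7, 16: R7=0+16=16
after OR R7, 17: R7=16|17=17
after AND R7, 12: R7=17&12=0
after ADD R6, 3: R6=3+3=6
CMP R6, 18  (cmp 6,18)
JNZ start: taken
after ADD R7, 16: R7=0+16=16
after OR R7, 17: R7=16|17=17
after AND R7, 12: R7=17&12=0
after ADD R6, 3: R6=6+3=9
CMP R6, 18  (cmp 9,18)
JNZ start: taken
after ADD R7, 16: R7=0+16=16
after OR R7, 17: R7=16|17=17
after AND R7, 12: R7=17&12=0
after ADD R6, 3: R6=9+3=12
CMP R6, 18  (cmp 12,18)
JNZ start: taken
after ADD R7, 16: R7=0+16=16
after OR R7, 17: R7=16|17=17
after AND R7, 12: R7=17&12=0
after ADD R6, 3: R6=12+3=15
CMP R6, 18  (cmp 15,18)
JNZ start: taken
after ADD R7, 16: R7=0+16=16
after OR R7, 17: R7=16|17=17
after AND R7, 12: R7=17&12=0
after ADD R6, 3: R6=15+3=18
CMP R6, 18  (cmp 18,18)
JNZ start: not taken
halt.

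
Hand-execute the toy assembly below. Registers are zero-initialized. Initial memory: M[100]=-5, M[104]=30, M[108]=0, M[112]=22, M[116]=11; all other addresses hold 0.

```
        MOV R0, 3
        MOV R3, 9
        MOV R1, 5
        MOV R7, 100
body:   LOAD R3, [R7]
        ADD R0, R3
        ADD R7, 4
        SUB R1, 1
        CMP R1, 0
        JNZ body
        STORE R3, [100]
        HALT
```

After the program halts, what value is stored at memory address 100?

11

R0=3
R3=9
R1=5
R7=100
R3=M[100]=-5
R0=3+(-5)=-2
R7=100+4=104
R1=5-1=4
CMP R1, 0  (cmp 4,0)
JNZ body: taken
R3=M[104]=30
R0=(-2)+30=28
R7=104+4=108
R1=4-1=3
CMP R1, 0  (cmp 3,0)
JNZ body: taken
R3=M[108]=0
R0=28+0=28
R7=108+4=112
R1=3-1=2
CMP R1, 0  (cmp 2,0)
JNZ body: taken
R3=M[112]=22
R0=28+22=50
R7=112+4=116
R1=2-1=1
CMP R1, 0  (cmp 1,0)
JNZ body: taken
R3=M[116]=11
R0=50+11=61
R7=116+4=120
R1=1-1=0
CMP R1, 0  (cmp 0,0)
JNZ body: not taken
STORE R3, [100] → M[100]=11
halt.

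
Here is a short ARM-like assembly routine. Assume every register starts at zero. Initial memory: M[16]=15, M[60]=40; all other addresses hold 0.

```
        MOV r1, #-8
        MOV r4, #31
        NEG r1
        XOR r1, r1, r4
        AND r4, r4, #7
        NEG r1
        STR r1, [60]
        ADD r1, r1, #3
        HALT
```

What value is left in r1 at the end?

-20

r1=-8
r4=31
r1=-(-8)=8
r1=8^31=23
r4=31&7=7
r1=-(23)=-23
STR r1, [60] → M[60]=-23
r1=(-23)+3=-20
halt.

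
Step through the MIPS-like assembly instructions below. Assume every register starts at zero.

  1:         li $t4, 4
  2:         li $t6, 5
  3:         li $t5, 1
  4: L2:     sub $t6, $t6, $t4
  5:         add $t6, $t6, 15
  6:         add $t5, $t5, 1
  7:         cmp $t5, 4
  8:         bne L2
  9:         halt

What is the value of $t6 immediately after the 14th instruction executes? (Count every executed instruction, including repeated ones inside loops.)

li $t4, 4 → $t4=4
li $t6, 5 → $t6=5
li $t5, 1 → $t5=1
sub $t6, $t6, $t4 → $t6=5-4=1
add $t6, $t6, 15 → $t6=1+15=16
add $t5, $t5, 1 → $t5=1+1=2
cmp $t5, 4  (cmp 2,4)
bne L2: taken
sub $t6, $t6, $t4 → $t6=16-4=12
add $t6, $t6, 15 → $t6=12+15=27
add $t5, $t5, 1 → $t5=2+1=3
cmp $t5, 4  (cmp 3,4)
bne L2: taken
sub $t6, $t6, $t4 → $t6=27-4=23
After step 14: $t6 = 23.

23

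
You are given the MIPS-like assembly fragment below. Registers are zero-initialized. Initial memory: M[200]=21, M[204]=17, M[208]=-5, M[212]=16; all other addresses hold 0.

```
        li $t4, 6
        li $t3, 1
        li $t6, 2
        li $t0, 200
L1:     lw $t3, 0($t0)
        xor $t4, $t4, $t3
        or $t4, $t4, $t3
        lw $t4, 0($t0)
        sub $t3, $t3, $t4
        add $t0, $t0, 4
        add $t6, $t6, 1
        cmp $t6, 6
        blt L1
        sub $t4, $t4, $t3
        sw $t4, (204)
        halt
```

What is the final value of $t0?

after li $t4, 6: $t4=6
after li $t3, 1: $t3=1
after li $t6, 2: $t6=2
after li $t0, 200: $t0=200
after lw $t3, 0($t0): $t3=M[200]=21
after xor $t4, $t4, $t3: $t4=6^21=19
after or $t4, $t4, $t3: $t4=19|21=23
after lw $t4, 0($t0): $t4=M[200]=21
after sub $t3, $t3, $t4: $t3=21-21=0
after add $t0, $t0, 4: $t0=200+4=204
after add $t6, $t6, 1: $t6=2+1=3
cmp $t6, 6  (cmp 3,6)
blt L1: taken
after lw $t3, 0($t0): $t3=M[204]=17
after xor $t4, $t4, $t3: $t4=21^17=4
after or $t4, $t4, $t3: $t4=4|17=21
after lw $t4, 0($t0): $t4=M[204]=17
after sub $t3, $t3, $t4: $t3=17-17=0
after add $t0, $t0, 4: $t0=204+4=208
after add $t6, $t6, 1: $t6=3+1=4
cmp $t6, 6  (cmp 4,6)
blt L1: taken
after lw $t3, 0($t0): $t3=M[208]=-5
after xor $t4, $t4, $t3: $t4=17^(-5)=-22
after or $t4, $t4, $t3: $t4=(-22)|(-5)=-5
after lw $t4, 0($t0): $t4=M[208]=-5
after sub $t3, $t3, $t4: $t3=(-5)-(-5)=0
after add $t0, $t0, 4: $t0=208+4=212
after add $t6, $t6, 1: $t6=4+1=5
cmp $t6, 6  (cmp 5,6)
blt L1: taken
after lw $t3, 0($t0): $t3=M[212]=16
after xor $t4, $t4, $t3: $t4=(-5)^16=-21
after or $t4, $t4, $t3: $t4=(-21)|16=-5
after lw $t4, 0($t0): $t4=M[212]=16
after sub $t3, $t3, $t4: $t3=16-16=0
after add $t0, $t0, 4: $t0=212+4=216
after add $t6, $t6, 1: $t6=5+1=6
cmp $t6, 6  (cmp 6,6)
blt L1: not taken
after sub $t4, $t4, $t3: $t4=16-0=16
sw $t4, (204) → M[204]=16
halt.

216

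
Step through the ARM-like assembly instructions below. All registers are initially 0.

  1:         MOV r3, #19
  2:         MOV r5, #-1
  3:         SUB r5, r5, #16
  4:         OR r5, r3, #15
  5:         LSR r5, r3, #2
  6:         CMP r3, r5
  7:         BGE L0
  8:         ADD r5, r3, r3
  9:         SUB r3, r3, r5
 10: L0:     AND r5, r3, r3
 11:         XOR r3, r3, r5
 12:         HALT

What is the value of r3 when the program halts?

r3=19
r5=-1
r5=(-1)-16=-17
r5=19|15=31
r5=19>>2=4
CMP r3, r5  (cmp 19,4)
BGE L0: taken
r5=19&19=19
r3=19^19=0
halt.

0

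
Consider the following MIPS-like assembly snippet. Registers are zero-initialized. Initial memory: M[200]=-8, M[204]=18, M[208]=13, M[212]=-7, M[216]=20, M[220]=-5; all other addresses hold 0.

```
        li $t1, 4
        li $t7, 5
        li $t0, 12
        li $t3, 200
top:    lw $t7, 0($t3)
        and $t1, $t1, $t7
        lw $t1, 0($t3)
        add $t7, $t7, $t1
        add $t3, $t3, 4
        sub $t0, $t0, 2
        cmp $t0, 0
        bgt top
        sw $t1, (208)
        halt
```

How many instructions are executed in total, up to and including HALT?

54

li $t1, 4 → $t1=4
li $t7, 5 → $t7=5
li $t0, 12 → $t0=12
li $t3, 200 → $t3=200
lw $t7, 0($t3) → $t7=M[200]=-8
and $t1, $t1, $t7 → $t1=4&(-8)=0
lw $t1, 0($t3) → $t1=M[200]=-8
add $t7, $t7, $t1 → $t7=(-8)+(-8)=-16
add $t3, $t3, 4 → $t3=200+4=204
sub $t0, $t0, 2 → $t0=12-2=10
cmp $t0, 0  (cmp 10,0)
bgt top: taken
lw $t7, 0($t3) → $t7=M[204]=18
and $t1, $t1, $t7 → $t1=(-8)&18=16
lw $t1, 0($t3) → $t1=M[204]=18
add $t7, $t7, $t1 → $t7=18+18=36
add $t3, $t3, 4 → $t3=204+4=208
sub $t0, $t0, 2 → $t0=10-2=8
cmp $t0, 0  (cmp 8,0)
bgt top: taken
lw $t7, 0($t3) → $t7=M[208]=13
and $t1, $t1, $t7 → $t1=18&13=0
lw $t1, 0($t3) → $t1=M[208]=13
add $t7, $t7, $t1 → $t7=13+13=26
add $t3, $t3, 4 → $t3=208+4=212
sub $t0, $t0, 2 → $t0=8-2=6
cmp $t0, 0  (cmp 6,0)
bgt top: taken
lw $t7, 0($t3) → $t7=M[212]=-7
and $t1, $t1, $t7 → $t1=13&(-7)=9
lw $t1, 0($t3) → $t1=M[212]=-7
add $t7, $t7, $t1 → $t7=(-7)+(-7)=-14
add $t3, $t3, 4 → $t3=212+4=216
sub $t0, $t0, 2 → $t0=6-2=4
cmp $t0, 0  (cmp 4,0)
bgt top: taken
lw $t7, 0($t3) → $t7=M[216]=20
and $t1, $t1, $t7 → $t1=(-7)&20=16
lw $t1, 0($t3) → $t1=M[216]=20
add $t7, $t7, $t1 → $t7=20+20=40
add $t3, $t3, 4 → $t3=216+4=220
sub $t0, $t0, 2 → $t0=4-2=2
cmp $t0, 0  (cmp 2,0)
bgt top: taken
lw $t7, 0($t3) → $t7=M[220]=-5
and $t1, $t1, $t7 → $t1=20&(-5)=16
lw $t1, 0($t3) → $t1=M[220]=-5
add $t7, $t7, $t1 → $t7=(-5)+(-5)=-10
add $t3, $t3, 4 → $t3=220+4=224
sub $t0, $t0, 2 → $t0=2-2=0
cmp $t0, 0  (cmp 0,0)
bgt top: not taken
sw $t1, (208) → M[208]=-5
halt.
Total executed instructions: 54.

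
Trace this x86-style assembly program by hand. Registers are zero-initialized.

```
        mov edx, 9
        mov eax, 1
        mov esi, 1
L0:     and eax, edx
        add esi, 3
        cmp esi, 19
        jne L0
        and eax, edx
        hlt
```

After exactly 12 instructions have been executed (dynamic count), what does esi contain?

7

after mov edx, 9: edx=9
after mov eax, 1: eax=1
after mov esi, 1: esi=1
after and eax, edx: eax=1&9=1
after add esi, 3: esi=1+3=4
cmp esi, 19  (cmp 4,19)
jne L0: taken
after and eax, edx: eax=1&9=1
after add esi, 3: esi=4+3=7
cmp esi, 19  (cmp 7,19)
jne L0: taken
after and eax, edx: eax=1&9=1
After step 12: esi = 7.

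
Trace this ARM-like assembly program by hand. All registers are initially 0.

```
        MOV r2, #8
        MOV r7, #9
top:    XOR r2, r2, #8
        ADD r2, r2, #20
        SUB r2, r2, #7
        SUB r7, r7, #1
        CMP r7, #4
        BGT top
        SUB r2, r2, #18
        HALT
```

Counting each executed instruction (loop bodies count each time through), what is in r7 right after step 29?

5

r2=8
r7=9
r2=8^8=0
r2=0+20=20
r2=20-7=13
r7=9-1=8
CMP r7, #4  (cmp 8,4)
BGT top: taken
r2=13^8=5
r2=5+20=25
r2=25-7=18
r7=8-1=7
CMP r7, #4  (cmp 7,4)
BGT top: taken
r2=18^8=26
r2=26+20=46
r2=46-7=39
r7=7-1=6
CMP r7, #4  (cmp 6,4)
BGT top: taken
r2=39^8=47
r2=47+20=67
r2=67-7=60
r7=6-1=5
CMP r7, #4  (cmp 5,4)
BGT top: taken
r2=60^8=52
r2=52+20=72
r2=72-7=65
After step 29: r7 = 5.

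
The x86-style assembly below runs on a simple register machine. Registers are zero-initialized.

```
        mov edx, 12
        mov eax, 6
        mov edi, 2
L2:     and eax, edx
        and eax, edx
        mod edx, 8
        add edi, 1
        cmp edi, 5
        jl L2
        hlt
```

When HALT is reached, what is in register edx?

after mov edx, 12: edx=12
after mov eax, 6: eax=6
after mov edi, 2: edi=2
after and eax, edx: eax=6&12=4
after and eax, edx: eax=4&12=4
after mod edx, 8: edx=12%8=4
after add edi, 1: edi=2+1=3
cmp edi, 5  (cmp 3,5)
jl L2: taken
after and eax, edx: eax=4&4=4
after and eax, edx: eax=4&4=4
after mod edx, 8: edx=4%8=4
after add edi, 1: edi=3+1=4
cmp edi, 5  (cmp 4,5)
jl L2: taken
after and eax, edx: eax=4&4=4
after and eax, edx: eax=4&4=4
after mod edx, 8: edx=4%8=4
after add edi, 1: edi=4+1=5
cmp edi, 5  (cmp 5,5)
jl L2: not taken
halt.

4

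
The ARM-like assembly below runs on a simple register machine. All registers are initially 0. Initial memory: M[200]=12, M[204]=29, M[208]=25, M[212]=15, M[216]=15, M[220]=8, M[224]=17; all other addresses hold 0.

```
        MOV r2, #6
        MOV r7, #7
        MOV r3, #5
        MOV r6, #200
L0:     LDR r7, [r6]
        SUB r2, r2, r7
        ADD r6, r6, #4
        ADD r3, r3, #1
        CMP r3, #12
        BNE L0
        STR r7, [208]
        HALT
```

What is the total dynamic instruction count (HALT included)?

r2=6
r7=7
r3=5
r6=200
r7=M[200]=12
r2=6-12=-6
r6=200+4=204
r3=5+1=6
CMP r3, #12  (cmp 6,12)
BNE L0: taken
r7=M[204]=29
r2=(-6)-29=-35
r6=204+4=208
r3=6+1=7
CMP r3, #12  (cmp 7,12)
BNE L0: taken
r7=M[208]=25
r2=(-35)-25=-60
r6=208+4=212
r3=7+1=8
CMP r3, #12  (cmp 8,12)
BNE L0: taken
r7=M[212]=15
r2=(-60)-15=-75
r6=212+4=216
r3=8+1=9
CMP r3, #12  (cmp 9,12)
BNE L0: taken
r7=M[216]=15
r2=(-75)-15=-90
r6=216+4=220
r3=9+1=10
CMP r3, #12  (cmp 10,12)
BNE L0: taken
r7=M[220]=8
r2=(-90)-8=-98
r6=220+4=224
r3=10+1=11
CMP r3, #12  (cmp 11,12)
BNE L0: taken
r7=M[224]=17
r2=(-98)-17=-115
r6=224+4=228
r3=11+1=12
CMP r3, #12  (cmp 12,12)
BNE L0: not taken
STR r7, [208] → M[208]=17
halt.
Total executed instructions: 48.

48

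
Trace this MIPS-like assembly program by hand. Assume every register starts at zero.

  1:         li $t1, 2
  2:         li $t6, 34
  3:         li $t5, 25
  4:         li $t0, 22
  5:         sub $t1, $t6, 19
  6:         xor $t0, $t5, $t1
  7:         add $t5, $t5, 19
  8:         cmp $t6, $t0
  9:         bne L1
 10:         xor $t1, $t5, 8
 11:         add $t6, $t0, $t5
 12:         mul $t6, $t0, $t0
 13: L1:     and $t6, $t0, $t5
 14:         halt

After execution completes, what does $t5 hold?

after li $t1, 2: $t1=2
after li $t6, 34: $t6=34
after li $t5, 25: $t5=25
after li $t0, 22: $t0=22
after sub $t1, $t6, 19: $t1=34-19=15
after xor $t0, $t5, $t1: $t0=25^15=22
after add $t5, $t5, 19: $t5=25+19=44
cmp $t6, $t0  (cmp 34,22)
bne L1: taken
after and $t6, $t0, $t5: $t6=22&44=4
halt.

44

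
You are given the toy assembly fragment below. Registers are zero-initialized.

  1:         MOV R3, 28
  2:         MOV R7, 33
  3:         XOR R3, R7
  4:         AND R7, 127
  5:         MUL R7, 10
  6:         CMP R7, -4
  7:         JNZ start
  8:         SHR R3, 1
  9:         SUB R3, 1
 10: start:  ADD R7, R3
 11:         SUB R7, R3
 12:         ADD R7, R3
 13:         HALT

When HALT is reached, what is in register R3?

after MOV R3, 28: R3=28
after MOV R7, 33: R7=33
after XOR R3, R7: R3=28^33=61
after AND R7, 127: R7=33&127=33
after MUL R7, 10: R7=33*10=330
CMP R7, -4  (cmp 330,-4)
JNZ start: taken
after ADD R7, R3: R7=330+61=391
after SUB R7, R3: R7=391-61=330
after ADD R7, R3: R7=330+61=391
halt.

61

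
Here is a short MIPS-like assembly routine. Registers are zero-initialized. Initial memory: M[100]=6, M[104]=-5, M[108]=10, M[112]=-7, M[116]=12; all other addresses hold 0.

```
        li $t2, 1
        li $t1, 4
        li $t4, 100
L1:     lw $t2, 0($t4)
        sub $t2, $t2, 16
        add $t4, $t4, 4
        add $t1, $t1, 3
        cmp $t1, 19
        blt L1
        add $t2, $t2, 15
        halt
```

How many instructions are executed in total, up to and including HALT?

35

li $t2, 1 → $t2=1
li $t1, 4 → $t1=4
li $t4, 100 → $t4=100
lw $t2, 0($t4) → $t2=M[100]=6
sub $t2, $t2, 16 → $t2=6-16=-10
add $t4, $t4, 4 → $t4=100+4=104
add $t1, $t1, 3 → $t1=4+3=7
cmp $t1, 19  (cmp 7,19)
blt L1: taken
lw $t2, 0($t4) → $t2=M[104]=-5
sub $t2, $t2, 16 → $t2=(-5)-16=-21
add $t4, $t4, 4 → $t4=104+4=108
add $t1, $t1, 3 → $t1=7+3=10
cmp $t1, 19  (cmp 10,19)
blt L1: taken
lw $t2, 0($t4) → $t2=M[108]=10
sub $t2, $t2, 16 → $t2=10-16=-6
add $t4, $t4, 4 → $t4=108+4=112
add $t1, $t1, 3 → $t1=10+3=13
cmp $t1, 19  (cmp 13,19)
blt L1: taken
lw $t2, 0($t4) → $t2=M[112]=-7
sub $t2, $t2, 16 → $t2=(-7)-16=-23
add $t4, $t4, 4 → $t4=112+4=116
add $t1, $t1, 3 → $t1=13+3=16
cmp $t1, 19  (cmp 16,19)
blt L1: taken
lw $t2, 0($t4) → $t2=M[116]=12
sub $t2, $t2, 16 → $t2=12-16=-4
add $t4, $t4, 4 → $t4=116+4=120
add $t1, $t1, 3 → $t1=16+3=19
cmp $t1, 19  (cmp 19,19)
blt L1: not taken
add $t2, $t2, 15 → $t2=(-4)+15=11
halt.
Total executed instructions: 35.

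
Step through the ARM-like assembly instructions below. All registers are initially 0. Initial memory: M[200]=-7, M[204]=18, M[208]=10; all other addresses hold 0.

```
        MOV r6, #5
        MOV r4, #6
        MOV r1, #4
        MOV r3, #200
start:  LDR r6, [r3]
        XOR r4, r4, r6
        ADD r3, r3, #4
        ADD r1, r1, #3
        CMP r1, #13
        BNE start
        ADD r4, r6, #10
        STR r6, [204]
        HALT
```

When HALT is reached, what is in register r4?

20

after MOV r6, #5: r6=5
after MOV r4, #6: r4=6
after MOV r1, #4: r1=4
after MOV r3, #200: r3=200
after LDR r6, [r3]: r6=M[200]=-7
after XOR r4, r4, r6: r4=6^(-7)=-1
after ADD r3, r3, #4: r3=200+4=204
after ADD r1, r1, #3: r1=4+3=7
CMP r1, #13  (cmp 7,13)
BNE start: taken
after LDR r6, [r3]: r6=M[204]=18
after XOR r4, r4, r6: r4=(-1)^18=-19
after ADD r3, r3, #4: r3=204+4=208
after ADD r1, r1, #3: r1=7+3=10
CMP r1, #13  (cmp 10,13)
BNE start: taken
after LDR r6, [r3]: r6=M[208]=10
after XOR r4, r4, r6: r4=(-19)^10=-25
after ADD r3, r3, #4: r3=208+4=212
after ADD r1, r1, #3: r1=10+3=13
CMP r1, #13  (cmp 13,13)
BNE start: not taken
after ADD r4, r6, #10: r4=10+10=20
STR r6, [204] → M[204]=10
halt.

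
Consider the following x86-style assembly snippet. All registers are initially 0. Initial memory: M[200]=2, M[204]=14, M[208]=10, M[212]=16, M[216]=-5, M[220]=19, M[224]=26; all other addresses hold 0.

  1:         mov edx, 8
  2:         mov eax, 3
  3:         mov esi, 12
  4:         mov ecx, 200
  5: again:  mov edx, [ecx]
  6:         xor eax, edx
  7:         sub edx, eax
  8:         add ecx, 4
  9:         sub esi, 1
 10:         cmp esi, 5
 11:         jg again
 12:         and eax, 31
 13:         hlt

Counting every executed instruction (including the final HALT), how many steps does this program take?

55

edx=8
eax=3
esi=12
ecx=200
edx=M[200]=2
eax=3^2=1
edx=2-1=1
ecx=200+4=204
esi=12-1=11
cmp esi, 5  (cmp 11,5)
jg again: taken
edx=M[204]=14
eax=1^14=15
edx=14-15=-1
ecx=204+4=208
esi=11-1=10
cmp esi, 5  (cmp 10,5)
jg again: taken
edx=M[208]=10
eax=15^10=5
edx=10-5=5
ecx=208+4=212
esi=10-1=9
cmp esi, 5  (cmp 9,5)
jg again: taken
edx=M[212]=16
eax=5^16=21
edx=16-21=-5
ecx=212+4=216
esi=9-1=8
cmp esi, 5  (cmp 8,5)
jg again: taken
edx=M[216]=-5
eax=21^(-5)=-18
edx=(-5)-(-18)=13
ecx=216+4=220
esi=8-1=7
cmp esi, 5  (cmp 7,5)
jg again: taken
edx=M[220]=19
eax=(-18)^19=-3
edx=19-(-3)=22
ecx=220+4=224
esi=7-1=6
cmp esi, 5  (cmp 6,5)
jg again: taken
edx=M[224]=26
eax=(-3)^26=-25
edx=26-(-25)=51
ecx=224+4=228
esi=6-1=5
cmp esi, 5  (cmp 5,5)
jg again: not taken
eax=(-25)&31=7
halt.
Total executed instructions: 55.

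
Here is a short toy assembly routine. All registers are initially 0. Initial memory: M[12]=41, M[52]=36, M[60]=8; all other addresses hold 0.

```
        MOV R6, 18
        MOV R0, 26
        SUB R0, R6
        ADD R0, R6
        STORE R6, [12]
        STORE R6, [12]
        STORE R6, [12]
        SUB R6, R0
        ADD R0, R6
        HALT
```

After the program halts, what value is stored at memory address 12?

18

R6=18
R0=26
R0=26-18=8
R0=8+18=26
STORE R6, [12] → M[12]=18
STORE R6, [12] → M[12]=18
STORE R6, [12] → M[12]=18
R6=18-26=-8
R0=26+(-8)=18
halt.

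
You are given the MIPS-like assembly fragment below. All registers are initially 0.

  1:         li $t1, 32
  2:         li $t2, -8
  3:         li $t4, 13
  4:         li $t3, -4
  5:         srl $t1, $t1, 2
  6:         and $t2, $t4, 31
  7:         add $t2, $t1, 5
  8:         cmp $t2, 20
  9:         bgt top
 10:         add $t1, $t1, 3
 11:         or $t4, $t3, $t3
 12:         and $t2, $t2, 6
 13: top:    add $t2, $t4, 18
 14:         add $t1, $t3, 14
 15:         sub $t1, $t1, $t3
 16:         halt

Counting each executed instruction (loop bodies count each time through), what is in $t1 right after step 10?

11

$t1=32
$t2=-8
$t4=13
$t3=-4
$t1=32>>2=8
$t2=13&31=13
$t2=8+5=13
cmp $t2, 20  (cmp 13,20)
bgt top: not taken
$t1=8+3=11
After step 10: $t1 = 11.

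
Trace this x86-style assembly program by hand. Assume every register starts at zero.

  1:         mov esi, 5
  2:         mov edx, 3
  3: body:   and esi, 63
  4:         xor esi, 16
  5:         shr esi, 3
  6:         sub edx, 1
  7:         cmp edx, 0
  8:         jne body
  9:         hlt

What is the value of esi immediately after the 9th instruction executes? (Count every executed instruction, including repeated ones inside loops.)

2

esi=5
edx=3
esi=5&63=5
esi=5^16=21
esi=21>>3=2
edx=3-1=2
cmp edx, 0  (cmp 2,0)
jne body: taken
esi=2&63=2
After step 9: esi = 2.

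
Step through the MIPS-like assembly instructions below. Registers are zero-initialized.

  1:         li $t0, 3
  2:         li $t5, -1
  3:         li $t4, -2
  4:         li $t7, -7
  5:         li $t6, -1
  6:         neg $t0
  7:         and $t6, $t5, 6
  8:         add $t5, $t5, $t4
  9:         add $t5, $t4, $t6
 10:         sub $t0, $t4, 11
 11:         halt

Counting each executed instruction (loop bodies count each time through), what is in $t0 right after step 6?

after li $t0, 3: $t0=3
after li $t5, -1: $t5=-1
after li $t4, -2: $t4=-2
after li $t7, -7: $t7=-7
after li $t6, -1: $t6=-1
after neg $t0: $t0=-(3)=-3
After step 6: $t0 = -3.

-3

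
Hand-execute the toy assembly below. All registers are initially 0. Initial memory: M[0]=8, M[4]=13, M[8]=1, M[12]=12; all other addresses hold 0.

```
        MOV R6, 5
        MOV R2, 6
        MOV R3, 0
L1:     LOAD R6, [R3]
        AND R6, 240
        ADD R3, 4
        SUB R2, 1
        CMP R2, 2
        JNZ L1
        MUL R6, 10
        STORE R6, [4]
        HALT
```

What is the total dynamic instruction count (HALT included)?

MOV R6, 5 → R6=5
MOV R2, 6 → R2=6
MOV R3, 0 → R3=0
LOAD R6, [R3] → R6=M[0]=8
AND R6, 240 → R6=8&240=0
ADD R3, 4 → R3=0+4=4
SUB R2, 1 → R2=6-1=5
CMP R2, 2  (cmp 5,2)
JNZ L1: taken
LOAD R6, [R3] → R6=M[4]=13
AND R6, 240 → R6=13&240=0
ADD R3, 4 → R3=4+4=8
SUB R2, 1 → R2=5-1=4
CMP R2, 2  (cmp 4,2)
JNZ L1: taken
LOAD R6, [R3] → R6=M[8]=1
AND R6, 240 → R6=1&240=0
ADD R3, 4 → R3=8+4=12
SUB R2, 1 → R2=4-1=3
CMP R2, 2  (cmp 3,2)
JNZ L1: taken
LOAD R6, [R3] → R6=M[12]=12
AND R6, 240 → R6=12&240=0
ADD R3, 4 → R3=12+4=16
SUB R2, 1 → R2=3-1=2
CMP R2, 2  (cmp 2,2)
JNZ L1: not taken
MUL R6, 10 → R6=0*10=0
STORE R6, [4] → M[4]=0
halt.
Total executed instructions: 30.

30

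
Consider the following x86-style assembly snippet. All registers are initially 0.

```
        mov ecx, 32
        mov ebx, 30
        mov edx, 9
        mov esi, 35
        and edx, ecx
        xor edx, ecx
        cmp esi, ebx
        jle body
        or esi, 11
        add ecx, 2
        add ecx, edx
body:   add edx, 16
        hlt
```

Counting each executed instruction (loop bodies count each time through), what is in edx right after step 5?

after mov ecx, 32: ecx=32
after mov ebx, 30: ebx=30
after mov edx, 9: edx=9
after mov esi, 35: esi=35
after and edx, ecx: edx=9&32=0
After step 5: edx = 0.

0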